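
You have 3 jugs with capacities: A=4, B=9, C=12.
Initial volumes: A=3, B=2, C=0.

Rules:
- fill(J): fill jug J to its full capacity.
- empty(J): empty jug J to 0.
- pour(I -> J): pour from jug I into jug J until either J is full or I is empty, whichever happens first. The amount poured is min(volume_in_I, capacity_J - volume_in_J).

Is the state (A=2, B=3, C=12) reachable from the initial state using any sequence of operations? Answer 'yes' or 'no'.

BFS from (A=3, B=2, C=0):
  1. pour(A -> C) -> (A=0 B=2 C=3)
  2. pour(B -> A) -> (A=2 B=0 C=3)
  3. pour(C -> B) -> (A=2 B=3 C=0)
  4. fill(C) -> (A=2 B=3 C=12)
Target reached → yes.

Answer: yes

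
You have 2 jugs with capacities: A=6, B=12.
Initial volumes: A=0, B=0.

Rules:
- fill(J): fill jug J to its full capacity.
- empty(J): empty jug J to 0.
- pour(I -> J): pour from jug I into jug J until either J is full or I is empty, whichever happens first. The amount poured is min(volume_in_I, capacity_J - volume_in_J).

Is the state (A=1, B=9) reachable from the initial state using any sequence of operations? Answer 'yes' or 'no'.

BFS explored all 6 reachable states.
Reachable set includes: (0,0), (0,6), (0,12), (6,0), (6,6), (6,12)
Target (A=1, B=9) not in reachable set → no.

Answer: no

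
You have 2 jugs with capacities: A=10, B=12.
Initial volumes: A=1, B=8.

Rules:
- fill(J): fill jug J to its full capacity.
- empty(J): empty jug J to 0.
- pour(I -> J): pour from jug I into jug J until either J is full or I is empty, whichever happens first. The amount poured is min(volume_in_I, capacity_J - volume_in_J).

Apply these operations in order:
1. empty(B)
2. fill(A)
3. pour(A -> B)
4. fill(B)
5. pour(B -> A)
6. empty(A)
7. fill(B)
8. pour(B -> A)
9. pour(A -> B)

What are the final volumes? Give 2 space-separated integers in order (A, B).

Answer: 0 12

Derivation:
Step 1: empty(B) -> (A=1 B=0)
Step 2: fill(A) -> (A=10 B=0)
Step 3: pour(A -> B) -> (A=0 B=10)
Step 4: fill(B) -> (A=0 B=12)
Step 5: pour(B -> A) -> (A=10 B=2)
Step 6: empty(A) -> (A=0 B=2)
Step 7: fill(B) -> (A=0 B=12)
Step 8: pour(B -> A) -> (A=10 B=2)
Step 9: pour(A -> B) -> (A=0 B=12)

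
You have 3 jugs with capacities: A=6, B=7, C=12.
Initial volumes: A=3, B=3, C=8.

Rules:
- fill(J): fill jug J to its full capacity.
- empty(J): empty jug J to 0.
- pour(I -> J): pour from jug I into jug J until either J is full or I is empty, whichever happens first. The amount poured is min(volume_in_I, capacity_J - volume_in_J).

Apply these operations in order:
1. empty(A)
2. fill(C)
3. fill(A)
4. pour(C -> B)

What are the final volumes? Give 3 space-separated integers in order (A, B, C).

Answer: 6 7 8

Derivation:
Step 1: empty(A) -> (A=0 B=3 C=8)
Step 2: fill(C) -> (A=0 B=3 C=12)
Step 3: fill(A) -> (A=6 B=3 C=12)
Step 4: pour(C -> B) -> (A=6 B=7 C=8)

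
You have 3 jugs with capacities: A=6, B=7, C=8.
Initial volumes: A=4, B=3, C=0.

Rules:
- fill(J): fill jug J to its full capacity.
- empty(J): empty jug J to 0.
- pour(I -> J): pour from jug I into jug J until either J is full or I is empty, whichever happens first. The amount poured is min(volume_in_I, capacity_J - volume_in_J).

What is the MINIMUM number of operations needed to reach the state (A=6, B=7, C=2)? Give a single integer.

Answer: 3

Derivation:
BFS from (A=4, B=3, C=0). One shortest path:
  1. fill(C) -> (A=4 B=3 C=8)
  2. pour(A -> B) -> (A=0 B=7 C=8)
  3. pour(C -> A) -> (A=6 B=7 C=2)
Reached target in 3 moves.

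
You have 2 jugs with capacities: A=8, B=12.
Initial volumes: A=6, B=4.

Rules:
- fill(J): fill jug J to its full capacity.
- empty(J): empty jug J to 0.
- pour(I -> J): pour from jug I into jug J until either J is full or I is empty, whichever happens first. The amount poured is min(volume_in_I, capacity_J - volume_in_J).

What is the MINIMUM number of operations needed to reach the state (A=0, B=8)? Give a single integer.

Answer: 3

Derivation:
BFS from (A=6, B=4). One shortest path:
  1. fill(A) -> (A=8 B=4)
  2. empty(B) -> (A=8 B=0)
  3. pour(A -> B) -> (A=0 B=8)
Reached target in 3 moves.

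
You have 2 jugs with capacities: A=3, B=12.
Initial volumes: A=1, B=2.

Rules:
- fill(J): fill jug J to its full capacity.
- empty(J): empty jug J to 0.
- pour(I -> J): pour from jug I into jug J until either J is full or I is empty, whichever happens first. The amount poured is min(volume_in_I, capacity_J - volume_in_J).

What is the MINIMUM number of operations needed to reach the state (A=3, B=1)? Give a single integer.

BFS from (A=1, B=2). One shortest path:
  1. empty(B) -> (A=1 B=0)
  2. pour(A -> B) -> (A=0 B=1)
  3. fill(A) -> (A=3 B=1)
Reached target in 3 moves.

Answer: 3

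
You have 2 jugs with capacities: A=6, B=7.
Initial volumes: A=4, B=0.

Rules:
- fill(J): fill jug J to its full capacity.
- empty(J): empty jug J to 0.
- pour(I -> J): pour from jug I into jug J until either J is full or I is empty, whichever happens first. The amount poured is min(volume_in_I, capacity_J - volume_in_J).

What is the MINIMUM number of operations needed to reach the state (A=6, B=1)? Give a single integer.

Answer: 3

Derivation:
BFS from (A=4, B=0). One shortest path:
  1. empty(A) -> (A=0 B=0)
  2. fill(B) -> (A=0 B=7)
  3. pour(B -> A) -> (A=6 B=1)
Reached target in 3 moves.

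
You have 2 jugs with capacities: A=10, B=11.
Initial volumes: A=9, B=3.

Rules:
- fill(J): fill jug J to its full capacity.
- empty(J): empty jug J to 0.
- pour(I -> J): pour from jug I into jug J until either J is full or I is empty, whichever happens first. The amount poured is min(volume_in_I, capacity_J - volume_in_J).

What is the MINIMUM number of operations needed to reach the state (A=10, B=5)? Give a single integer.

Answer: 8

Derivation:
BFS from (A=9, B=3). One shortest path:
  1. empty(A) -> (A=0 B=3)
  2. pour(B -> A) -> (A=3 B=0)
  3. fill(B) -> (A=3 B=11)
  4. pour(B -> A) -> (A=10 B=4)
  5. empty(A) -> (A=0 B=4)
  6. pour(B -> A) -> (A=4 B=0)
  7. fill(B) -> (A=4 B=11)
  8. pour(B -> A) -> (A=10 B=5)
Reached target in 8 moves.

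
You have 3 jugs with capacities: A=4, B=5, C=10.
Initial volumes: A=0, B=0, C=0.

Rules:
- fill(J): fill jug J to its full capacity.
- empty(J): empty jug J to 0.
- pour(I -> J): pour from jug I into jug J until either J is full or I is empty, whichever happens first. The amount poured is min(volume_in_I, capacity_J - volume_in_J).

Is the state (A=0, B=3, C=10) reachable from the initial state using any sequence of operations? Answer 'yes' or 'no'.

BFS from (A=0, B=0, C=0):
  1. fill(A) -> (A=4 B=0 C=0)
  2. fill(B) -> (A=4 B=5 C=0)
  3. pour(A -> C) -> (A=0 B=5 C=4)
  4. fill(A) -> (A=4 B=5 C=4)
  5. pour(A -> C) -> (A=0 B=5 C=8)
  6. pour(B -> C) -> (A=0 B=3 C=10)
Target reached → yes.

Answer: yes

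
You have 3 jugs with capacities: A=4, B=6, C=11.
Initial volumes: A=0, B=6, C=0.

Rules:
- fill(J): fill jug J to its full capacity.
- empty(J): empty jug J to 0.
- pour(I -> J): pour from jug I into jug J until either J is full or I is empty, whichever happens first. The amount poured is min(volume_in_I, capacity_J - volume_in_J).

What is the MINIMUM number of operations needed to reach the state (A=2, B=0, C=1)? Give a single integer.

BFS from (A=0, B=6, C=0). One shortest path:
  1. fill(A) -> (A=4 B=6 C=0)
  2. pour(B -> C) -> (A=4 B=0 C=6)
  3. pour(A -> B) -> (A=0 B=4 C=6)
  4. fill(A) -> (A=4 B=4 C=6)
  5. pour(A -> B) -> (A=2 B=6 C=6)
  6. pour(B -> C) -> (A=2 B=1 C=11)
  7. empty(C) -> (A=2 B=1 C=0)
  8. pour(B -> C) -> (A=2 B=0 C=1)
Reached target in 8 moves.

Answer: 8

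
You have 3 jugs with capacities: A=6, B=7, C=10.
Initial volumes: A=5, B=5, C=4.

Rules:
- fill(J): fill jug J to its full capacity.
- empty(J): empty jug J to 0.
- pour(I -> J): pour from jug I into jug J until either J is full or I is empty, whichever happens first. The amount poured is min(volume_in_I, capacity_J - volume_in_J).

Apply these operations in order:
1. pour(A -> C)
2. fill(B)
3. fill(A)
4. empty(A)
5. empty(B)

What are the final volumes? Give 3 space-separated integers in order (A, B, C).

Step 1: pour(A -> C) -> (A=0 B=5 C=9)
Step 2: fill(B) -> (A=0 B=7 C=9)
Step 3: fill(A) -> (A=6 B=7 C=9)
Step 4: empty(A) -> (A=0 B=7 C=9)
Step 5: empty(B) -> (A=0 B=0 C=9)

Answer: 0 0 9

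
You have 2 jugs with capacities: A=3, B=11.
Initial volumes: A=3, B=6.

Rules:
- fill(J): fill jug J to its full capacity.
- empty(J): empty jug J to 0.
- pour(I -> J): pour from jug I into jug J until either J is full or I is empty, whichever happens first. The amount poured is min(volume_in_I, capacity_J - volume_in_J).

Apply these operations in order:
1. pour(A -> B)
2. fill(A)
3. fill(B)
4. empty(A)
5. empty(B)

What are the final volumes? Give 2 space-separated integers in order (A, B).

Step 1: pour(A -> B) -> (A=0 B=9)
Step 2: fill(A) -> (A=3 B=9)
Step 3: fill(B) -> (A=3 B=11)
Step 4: empty(A) -> (A=0 B=11)
Step 5: empty(B) -> (A=0 B=0)

Answer: 0 0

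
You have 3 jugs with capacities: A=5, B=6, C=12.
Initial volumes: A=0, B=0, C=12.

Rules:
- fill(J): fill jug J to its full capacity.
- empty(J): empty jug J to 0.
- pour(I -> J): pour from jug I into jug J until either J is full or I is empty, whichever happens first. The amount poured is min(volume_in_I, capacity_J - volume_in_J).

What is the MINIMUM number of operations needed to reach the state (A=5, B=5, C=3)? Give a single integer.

Answer: 7

Derivation:
BFS from (A=0, B=0, C=12). One shortest path:
  1. fill(B) -> (A=0 B=6 C=12)
  2. pour(B -> A) -> (A=5 B=1 C=12)
  3. empty(A) -> (A=0 B=1 C=12)
  4. pour(B -> A) -> (A=1 B=0 C=12)
  5. pour(C -> A) -> (A=5 B=0 C=8)
  6. pour(A -> B) -> (A=0 B=5 C=8)
  7. pour(C -> A) -> (A=5 B=5 C=3)
Reached target in 7 moves.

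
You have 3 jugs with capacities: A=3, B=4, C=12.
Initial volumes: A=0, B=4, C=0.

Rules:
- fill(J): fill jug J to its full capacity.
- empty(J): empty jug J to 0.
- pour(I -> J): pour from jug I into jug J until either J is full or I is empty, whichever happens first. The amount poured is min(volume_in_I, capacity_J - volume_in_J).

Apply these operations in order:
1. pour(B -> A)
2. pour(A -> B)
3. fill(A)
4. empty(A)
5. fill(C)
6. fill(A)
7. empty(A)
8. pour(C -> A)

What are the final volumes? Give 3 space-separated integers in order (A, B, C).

Step 1: pour(B -> A) -> (A=3 B=1 C=0)
Step 2: pour(A -> B) -> (A=0 B=4 C=0)
Step 3: fill(A) -> (A=3 B=4 C=0)
Step 4: empty(A) -> (A=0 B=4 C=0)
Step 5: fill(C) -> (A=0 B=4 C=12)
Step 6: fill(A) -> (A=3 B=4 C=12)
Step 7: empty(A) -> (A=0 B=4 C=12)
Step 8: pour(C -> A) -> (A=3 B=4 C=9)

Answer: 3 4 9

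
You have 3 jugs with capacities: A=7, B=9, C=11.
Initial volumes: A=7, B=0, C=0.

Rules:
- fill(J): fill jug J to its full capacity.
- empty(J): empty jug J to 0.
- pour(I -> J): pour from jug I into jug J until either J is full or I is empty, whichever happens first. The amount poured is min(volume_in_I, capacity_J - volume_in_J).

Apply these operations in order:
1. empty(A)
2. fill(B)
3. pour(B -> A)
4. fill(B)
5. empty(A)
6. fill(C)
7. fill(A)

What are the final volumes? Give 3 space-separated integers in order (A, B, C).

Answer: 7 9 11

Derivation:
Step 1: empty(A) -> (A=0 B=0 C=0)
Step 2: fill(B) -> (A=0 B=9 C=0)
Step 3: pour(B -> A) -> (A=7 B=2 C=0)
Step 4: fill(B) -> (A=7 B=9 C=0)
Step 5: empty(A) -> (A=0 B=9 C=0)
Step 6: fill(C) -> (A=0 B=9 C=11)
Step 7: fill(A) -> (A=7 B=9 C=11)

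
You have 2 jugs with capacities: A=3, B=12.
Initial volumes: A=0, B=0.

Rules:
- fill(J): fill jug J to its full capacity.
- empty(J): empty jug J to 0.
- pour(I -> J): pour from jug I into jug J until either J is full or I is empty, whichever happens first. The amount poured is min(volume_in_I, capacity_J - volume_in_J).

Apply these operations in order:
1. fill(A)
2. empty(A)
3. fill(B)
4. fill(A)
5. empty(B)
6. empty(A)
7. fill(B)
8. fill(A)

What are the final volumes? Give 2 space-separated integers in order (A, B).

Step 1: fill(A) -> (A=3 B=0)
Step 2: empty(A) -> (A=0 B=0)
Step 3: fill(B) -> (A=0 B=12)
Step 4: fill(A) -> (A=3 B=12)
Step 5: empty(B) -> (A=3 B=0)
Step 6: empty(A) -> (A=0 B=0)
Step 7: fill(B) -> (A=0 B=12)
Step 8: fill(A) -> (A=3 B=12)

Answer: 3 12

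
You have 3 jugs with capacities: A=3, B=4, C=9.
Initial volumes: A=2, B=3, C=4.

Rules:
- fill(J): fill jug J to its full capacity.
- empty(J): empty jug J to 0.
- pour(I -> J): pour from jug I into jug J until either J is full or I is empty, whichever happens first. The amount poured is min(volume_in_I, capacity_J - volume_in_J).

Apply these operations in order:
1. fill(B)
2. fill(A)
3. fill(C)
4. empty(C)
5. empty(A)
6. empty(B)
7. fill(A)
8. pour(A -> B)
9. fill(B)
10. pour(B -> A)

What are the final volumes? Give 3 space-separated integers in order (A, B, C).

Answer: 3 1 0

Derivation:
Step 1: fill(B) -> (A=2 B=4 C=4)
Step 2: fill(A) -> (A=3 B=4 C=4)
Step 3: fill(C) -> (A=3 B=4 C=9)
Step 4: empty(C) -> (A=3 B=4 C=0)
Step 5: empty(A) -> (A=0 B=4 C=0)
Step 6: empty(B) -> (A=0 B=0 C=0)
Step 7: fill(A) -> (A=3 B=0 C=0)
Step 8: pour(A -> B) -> (A=0 B=3 C=0)
Step 9: fill(B) -> (A=0 B=4 C=0)
Step 10: pour(B -> A) -> (A=3 B=1 C=0)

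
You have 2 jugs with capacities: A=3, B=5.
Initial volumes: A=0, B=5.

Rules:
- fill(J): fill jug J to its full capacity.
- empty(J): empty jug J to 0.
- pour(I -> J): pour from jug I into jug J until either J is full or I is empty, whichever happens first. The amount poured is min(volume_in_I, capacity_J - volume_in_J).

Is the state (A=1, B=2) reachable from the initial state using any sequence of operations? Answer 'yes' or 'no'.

BFS explored all 16 reachable states.
Reachable set includes: (0,0), (0,1), (0,2), (0,3), (0,4), (0,5), (1,0), (1,5), (2,0), (2,5), (3,0), (3,1) ...
Target (A=1, B=2) not in reachable set → no.

Answer: no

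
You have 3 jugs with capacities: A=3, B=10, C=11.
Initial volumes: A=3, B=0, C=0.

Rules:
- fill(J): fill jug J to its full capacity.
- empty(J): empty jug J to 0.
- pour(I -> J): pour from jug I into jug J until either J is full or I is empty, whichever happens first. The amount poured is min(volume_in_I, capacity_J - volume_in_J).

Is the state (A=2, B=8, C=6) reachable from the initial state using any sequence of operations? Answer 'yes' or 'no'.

Answer: no

Derivation:
BFS explored all 348 reachable states.
Reachable set includes: (0,0,0), (0,0,1), (0,0,2), (0,0,3), (0,0,4), (0,0,5), (0,0,6), (0,0,7), (0,0,8), (0,0,9), (0,0,10), (0,0,11) ...
Target (A=2, B=8, C=6) not in reachable set → no.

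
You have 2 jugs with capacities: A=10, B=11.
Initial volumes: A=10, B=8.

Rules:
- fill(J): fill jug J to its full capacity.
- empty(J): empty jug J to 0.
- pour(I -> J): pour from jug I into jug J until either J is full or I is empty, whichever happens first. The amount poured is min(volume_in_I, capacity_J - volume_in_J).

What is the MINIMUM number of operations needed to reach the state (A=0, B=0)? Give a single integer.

Answer: 2

Derivation:
BFS from (A=10, B=8). One shortest path:
  1. empty(A) -> (A=0 B=8)
  2. empty(B) -> (A=0 B=0)
Reached target in 2 moves.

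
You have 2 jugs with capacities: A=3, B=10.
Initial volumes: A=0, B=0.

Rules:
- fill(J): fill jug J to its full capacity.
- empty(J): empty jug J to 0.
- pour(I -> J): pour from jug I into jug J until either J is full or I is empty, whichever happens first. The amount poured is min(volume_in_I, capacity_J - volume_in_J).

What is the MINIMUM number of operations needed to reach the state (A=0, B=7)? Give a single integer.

BFS from (A=0, B=0). One shortest path:
  1. fill(B) -> (A=0 B=10)
  2. pour(B -> A) -> (A=3 B=7)
  3. empty(A) -> (A=0 B=7)
Reached target in 3 moves.

Answer: 3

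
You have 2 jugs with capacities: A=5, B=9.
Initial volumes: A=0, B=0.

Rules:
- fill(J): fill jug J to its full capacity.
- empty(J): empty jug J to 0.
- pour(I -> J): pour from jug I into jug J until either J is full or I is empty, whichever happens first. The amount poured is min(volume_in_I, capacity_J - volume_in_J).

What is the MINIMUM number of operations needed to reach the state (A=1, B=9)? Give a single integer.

BFS from (A=0, B=0). One shortest path:
  1. fill(A) -> (A=5 B=0)
  2. pour(A -> B) -> (A=0 B=5)
  3. fill(A) -> (A=5 B=5)
  4. pour(A -> B) -> (A=1 B=9)
Reached target in 4 moves.

Answer: 4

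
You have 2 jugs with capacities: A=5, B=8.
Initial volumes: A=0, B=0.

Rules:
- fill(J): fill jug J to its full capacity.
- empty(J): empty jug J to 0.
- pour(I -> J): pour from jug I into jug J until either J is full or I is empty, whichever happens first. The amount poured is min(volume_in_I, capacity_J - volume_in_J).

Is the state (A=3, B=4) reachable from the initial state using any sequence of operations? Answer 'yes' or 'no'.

BFS explored all 26 reachable states.
Reachable set includes: (0,0), (0,1), (0,2), (0,3), (0,4), (0,5), (0,6), (0,7), (0,8), (1,0), (1,8), (2,0) ...
Target (A=3, B=4) not in reachable set → no.

Answer: no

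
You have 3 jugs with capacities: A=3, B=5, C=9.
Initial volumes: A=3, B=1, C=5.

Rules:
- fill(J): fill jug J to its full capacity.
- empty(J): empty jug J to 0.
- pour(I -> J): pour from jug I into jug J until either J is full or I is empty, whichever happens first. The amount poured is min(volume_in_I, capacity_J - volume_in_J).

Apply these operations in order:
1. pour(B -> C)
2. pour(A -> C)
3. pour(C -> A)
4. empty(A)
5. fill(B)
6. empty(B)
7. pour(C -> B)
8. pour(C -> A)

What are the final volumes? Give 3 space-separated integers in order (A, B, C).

Step 1: pour(B -> C) -> (A=3 B=0 C=6)
Step 2: pour(A -> C) -> (A=0 B=0 C=9)
Step 3: pour(C -> A) -> (A=3 B=0 C=6)
Step 4: empty(A) -> (A=0 B=0 C=6)
Step 5: fill(B) -> (A=0 B=5 C=6)
Step 6: empty(B) -> (A=0 B=0 C=6)
Step 7: pour(C -> B) -> (A=0 B=5 C=1)
Step 8: pour(C -> A) -> (A=1 B=5 C=0)

Answer: 1 5 0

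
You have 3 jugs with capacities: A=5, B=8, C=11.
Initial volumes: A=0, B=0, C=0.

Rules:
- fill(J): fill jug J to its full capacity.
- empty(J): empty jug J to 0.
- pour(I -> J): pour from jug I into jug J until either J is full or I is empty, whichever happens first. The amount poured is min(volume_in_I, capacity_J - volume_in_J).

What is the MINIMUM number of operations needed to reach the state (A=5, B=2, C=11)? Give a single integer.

Answer: 5

Derivation:
BFS from (A=0, B=0, C=0). One shortest path:
  1. fill(A) -> (A=5 B=0 C=0)
  2. fill(B) -> (A=5 B=8 C=0)
  3. pour(A -> C) -> (A=0 B=8 C=5)
  4. fill(A) -> (A=5 B=8 C=5)
  5. pour(B -> C) -> (A=5 B=2 C=11)
Reached target in 5 moves.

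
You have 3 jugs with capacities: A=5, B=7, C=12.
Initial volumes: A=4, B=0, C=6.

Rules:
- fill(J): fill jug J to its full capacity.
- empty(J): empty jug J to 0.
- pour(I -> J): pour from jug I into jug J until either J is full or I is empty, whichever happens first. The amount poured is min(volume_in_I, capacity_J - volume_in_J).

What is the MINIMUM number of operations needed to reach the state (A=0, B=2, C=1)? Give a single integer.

Answer: 5

Derivation:
BFS from (A=4, B=0, C=6). One shortest path:
  1. pour(A -> B) -> (A=0 B=4 C=6)
  2. pour(C -> A) -> (A=5 B=4 C=1)
  3. pour(A -> B) -> (A=2 B=7 C=1)
  4. empty(B) -> (A=2 B=0 C=1)
  5. pour(A -> B) -> (A=0 B=2 C=1)
Reached target in 5 moves.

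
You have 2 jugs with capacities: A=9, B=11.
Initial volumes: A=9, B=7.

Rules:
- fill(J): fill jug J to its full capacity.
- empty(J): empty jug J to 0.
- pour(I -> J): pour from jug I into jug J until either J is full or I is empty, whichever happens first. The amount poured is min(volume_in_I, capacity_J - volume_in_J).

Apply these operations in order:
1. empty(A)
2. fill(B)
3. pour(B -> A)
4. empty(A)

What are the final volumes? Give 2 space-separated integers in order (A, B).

Step 1: empty(A) -> (A=0 B=7)
Step 2: fill(B) -> (A=0 B=11)
Step 3: pour(B -> A) -> (A=9 B=2)
Step 4: empty(A) -> (A=0 B=2)

Answer: 0 2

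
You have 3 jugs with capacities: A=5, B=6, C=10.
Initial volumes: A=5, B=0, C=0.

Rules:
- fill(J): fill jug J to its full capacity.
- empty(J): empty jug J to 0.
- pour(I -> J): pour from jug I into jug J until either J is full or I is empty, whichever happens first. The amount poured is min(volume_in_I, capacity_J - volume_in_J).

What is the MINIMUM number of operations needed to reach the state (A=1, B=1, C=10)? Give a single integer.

Answer: 6

Derivation:
BFS from (A=5, B=0, C=0). One shortest path:
  1. empty(A) -> (A=0 B=0 C=0)
  2. fill(B) -> (A=0 B=6 C=0)
  3. pour(B -> C) -> (A=0 B=0 C=6)
  4. fill(B) -> (A=0 B=6 C=6)
  5. pour(B -> A) -> (A=5 B=1 C=6)
  6. pour(A -> C) -> (A=1 B=1 C=10)
Reached target in 6 moves.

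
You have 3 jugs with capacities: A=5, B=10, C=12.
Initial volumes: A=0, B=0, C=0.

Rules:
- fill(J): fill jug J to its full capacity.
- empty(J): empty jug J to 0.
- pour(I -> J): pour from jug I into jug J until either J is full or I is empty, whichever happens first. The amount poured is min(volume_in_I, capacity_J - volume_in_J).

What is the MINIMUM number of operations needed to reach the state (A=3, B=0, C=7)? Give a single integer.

BFS from (A=0, B=0, C=0). One shortest path:
  1. fill(A) -> (A=5 B=0 C=0)
  2. fill(B) -> (A=5 B=10 C=0)
  3. pour(A -> C) -> (A=0 B=10 C=5)
  4. pour(B -> C) -> (A=0 B=3 C=12)
  5. pour(C -> A) -> (A=5 B=3 C=7)
  6. empty(A) -> (A=0 B=3 C=7)
  7. pour(B -> A) -> (A=3 B=0 C=7)
Reached target in 7 moves.

Answer: 7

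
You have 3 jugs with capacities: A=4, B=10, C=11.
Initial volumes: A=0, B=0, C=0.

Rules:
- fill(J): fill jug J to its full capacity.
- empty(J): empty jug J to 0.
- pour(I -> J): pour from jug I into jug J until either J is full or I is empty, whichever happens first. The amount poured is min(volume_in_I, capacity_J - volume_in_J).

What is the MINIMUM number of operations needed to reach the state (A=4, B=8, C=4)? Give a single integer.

BFS from (A=0, B=0, C=0). One shortest path:
  1. fill(A) -> (A=4 B=0 C=0)
  2. pour(A -> B) -> (A=0 B=4 C=0)
  3. fill(A) -> (A=4 B=4 C=0)
  4. pour(A -> B) -> (A=0 B=8 C=0)
  5. fill(A) -> (A=4 B=8 C=0)
  6. pour(A -> C) -> (A=0 B=8 C=4)
  7. fill(A) -> (A=4 B=8 C=4)
Reached target in 7 moves.

Answer: 7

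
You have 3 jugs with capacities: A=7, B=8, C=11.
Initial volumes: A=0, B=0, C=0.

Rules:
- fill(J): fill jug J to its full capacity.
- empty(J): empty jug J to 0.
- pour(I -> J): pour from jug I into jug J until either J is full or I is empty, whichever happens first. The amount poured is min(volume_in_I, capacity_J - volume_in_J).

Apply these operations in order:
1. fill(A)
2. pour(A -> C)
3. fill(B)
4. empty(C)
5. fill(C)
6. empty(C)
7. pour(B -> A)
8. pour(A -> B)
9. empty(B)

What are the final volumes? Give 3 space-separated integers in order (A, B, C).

Step 1: fill(A) -> (A=7 B=0 C=0)
Step 2: pour(A -> C) -> (A=0 B=0 C=7)
Step 3: fill(B) -> (A=0 B=8 C=7)
Step 4: empty(C) -> (A=0 B=8 C=0)
Step 5: fill(C) -> (A=0 B=8 C=11)
Step 6: empty(C) -> (A=0 B=8 C=0)
Step 7: pour(B -> A) -> (A=7 B=1 C=0)
Step 8: pour(A -> B) -> (A=0 B=8 C=0)
Step 9: empty(B) -> (A=0 B=0 C=0)

Answer: 0 0 0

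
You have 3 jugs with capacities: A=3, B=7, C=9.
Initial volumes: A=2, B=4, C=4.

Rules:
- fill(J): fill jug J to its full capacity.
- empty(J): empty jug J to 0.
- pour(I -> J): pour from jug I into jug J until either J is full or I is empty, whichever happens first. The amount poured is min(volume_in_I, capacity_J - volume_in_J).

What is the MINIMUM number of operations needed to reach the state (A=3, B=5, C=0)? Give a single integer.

Answer: 3

Derivation:
BFS from (A=2, B=4, C=4). One shortest path:
  1. empty(A) -> (A=0 B=4 C=4)
  2. pour(B -> A) -> (A=3 B=1 C=4)
  3. pour(C -> B) -> (A=3 B=5 C=0)
Reached target in 3 moves.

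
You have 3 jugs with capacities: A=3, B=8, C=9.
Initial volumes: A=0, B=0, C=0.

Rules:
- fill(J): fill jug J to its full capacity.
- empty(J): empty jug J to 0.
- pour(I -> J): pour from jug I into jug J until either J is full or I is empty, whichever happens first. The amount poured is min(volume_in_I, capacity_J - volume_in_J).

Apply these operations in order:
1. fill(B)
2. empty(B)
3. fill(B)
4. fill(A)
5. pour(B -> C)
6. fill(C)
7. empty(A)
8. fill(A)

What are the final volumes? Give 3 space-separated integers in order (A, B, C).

Step 1: fill(B) -> (A=0 B=8 C=0)
Step 2: empty(B) -> (A=0 B=0 C=0)
Step 3: fill(B) -> (A=0 B=8 C=0)
Step 4: fill(A) -> (A=3 B=8 C=0)
Step 5: pour(B -> C) -> (A=3 B=0 C=8)
Step 6: fill(C) -> (A=3 B=0 C=9)
Step 7: empty(A) -> (A=0 B=0 C=9)
Step 8: fill(A) -> (A=3 B=0 C=9)

Answer: 3 0 9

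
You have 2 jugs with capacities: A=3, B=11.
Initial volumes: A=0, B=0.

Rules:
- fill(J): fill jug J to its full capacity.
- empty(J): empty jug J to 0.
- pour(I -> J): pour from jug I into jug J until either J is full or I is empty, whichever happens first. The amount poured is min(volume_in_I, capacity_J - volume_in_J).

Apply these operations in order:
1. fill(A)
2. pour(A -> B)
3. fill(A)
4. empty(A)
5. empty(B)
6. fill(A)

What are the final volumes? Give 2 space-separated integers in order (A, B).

Step 1: fill(A) -> (A=3 B=0)
Step 2: pour(A -> B) -> (A=0 B=3)
Step 3: fill(A) -> (A=3 B=3)
Step 4: empty(A) -> (A=0 B=3)
Step 5: empty(B) -> (A=0 B=0)
Step 6: fill(A) -> (A=3 B=0)

Answer: 3 0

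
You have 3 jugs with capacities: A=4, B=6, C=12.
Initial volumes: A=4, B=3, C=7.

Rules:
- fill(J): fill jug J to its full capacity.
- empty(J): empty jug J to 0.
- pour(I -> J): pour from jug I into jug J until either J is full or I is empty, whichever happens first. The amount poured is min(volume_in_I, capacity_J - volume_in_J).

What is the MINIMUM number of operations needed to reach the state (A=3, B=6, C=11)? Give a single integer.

Answer: 3

Derivation:
BFS from (A=4, B=3, C=7). One shortest path:
  1. pour(A -> C) -> (A=0 B=3 C=11)
  2. pour(B -> A) -> (A=3 B=0 C=11)
  3. fill(B) -> (A=3 B=6 C=11)
Reached target in 3 moves.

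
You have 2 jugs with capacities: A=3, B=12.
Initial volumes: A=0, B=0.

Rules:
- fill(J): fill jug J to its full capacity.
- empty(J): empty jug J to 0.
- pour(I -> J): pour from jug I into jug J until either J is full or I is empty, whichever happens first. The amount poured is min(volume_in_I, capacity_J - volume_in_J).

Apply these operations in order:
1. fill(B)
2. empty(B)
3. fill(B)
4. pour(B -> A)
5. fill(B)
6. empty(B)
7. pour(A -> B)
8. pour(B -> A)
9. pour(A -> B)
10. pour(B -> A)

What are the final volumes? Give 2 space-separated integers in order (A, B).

Step 1: fill(B) -> (A=0 B=12)
Step 2: empty(B) -> (A=0 B=0)
Step 3: fill(B) -> (A=0 B=12)
Step 4: pour(B -> A) -> (A=3 B=9)
Step 5: fill(B) -> (A=3 B=12)
Step 6: empty(B) -> (A=3 B=0)
Step 7: pour(A -> B) -> (A=0 B=3)
Step 8: pour(B -> A) -> (A=3 B=0)
Step 9: pour(A -> B) -> (A=0 B=3)
Step 10: pour(B -> A) -> (A=3 B=0)

Answer: 3 0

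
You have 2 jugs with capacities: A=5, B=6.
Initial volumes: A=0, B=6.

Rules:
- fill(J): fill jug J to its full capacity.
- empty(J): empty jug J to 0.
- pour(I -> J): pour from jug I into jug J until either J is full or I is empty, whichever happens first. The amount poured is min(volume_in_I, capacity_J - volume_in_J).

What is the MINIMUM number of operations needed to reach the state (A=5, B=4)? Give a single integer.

Answer: 8

Derivation:
BFS from (A=0, B=6). One shortest path:
  1. fill(A) -> (A=5 B=6)
  2. empty(B) -> (A=5 B=0)
  3. pour(A -> B) -> (A=0 B=5)
  4. fill(A) -> (A=5 B=5)
  5. pour(A -> B) -> (A=4 B=6)
  6. empty(B) -> (A=4 B=0)
  7. pour(A -> B) -> (A=0 B=4)
  8. fill(A) -> (A=5 B=4)
Reached target in 8 moves.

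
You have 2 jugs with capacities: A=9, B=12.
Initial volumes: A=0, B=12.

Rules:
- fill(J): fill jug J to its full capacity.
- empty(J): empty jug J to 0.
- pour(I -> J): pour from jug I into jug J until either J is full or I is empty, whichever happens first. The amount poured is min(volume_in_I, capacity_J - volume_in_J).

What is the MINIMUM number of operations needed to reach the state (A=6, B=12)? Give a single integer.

Answer: 5

Derivation:
BFS from (A=0, B=12). One shortest path:
  1. fill(A) -> (A=9 B=12)
  2. empty(B) -> (A=9 B=0)
  3. pour(A -> B) -> (A=0 B=9)
  4. fill(A) -> (A=9 B=9)
  5. pour(A -> B) -> (A=6 B=12)
Reached target in 5 moves.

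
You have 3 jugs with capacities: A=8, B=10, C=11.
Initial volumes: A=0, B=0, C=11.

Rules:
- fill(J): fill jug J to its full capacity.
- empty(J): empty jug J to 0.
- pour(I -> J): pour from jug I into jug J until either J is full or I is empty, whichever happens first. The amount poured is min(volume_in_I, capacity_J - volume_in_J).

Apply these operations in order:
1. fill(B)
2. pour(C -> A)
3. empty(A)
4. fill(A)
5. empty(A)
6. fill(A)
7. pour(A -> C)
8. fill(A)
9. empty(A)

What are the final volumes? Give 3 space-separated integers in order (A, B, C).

Step 1: fill(B) -> (A=0 B=10 C=11)
Step 2: pour(C -> A) -> (A=8 B=10 C=3)
Step 3: empty(A) -> (A=0 B=10 C=3)
Step 4: fill(A) -> (A=8 B=10 C=3)
Step 5: empty(A) -> (A=0 B=10 C=3)
Step 6: fill(A) -> (A=8 B=10 C=3)
Step 7: pour(A -> C) -> (A=0 B=10 C=11)
Step 8: fill(A) -> (A=8 B=10 C=11)
Step 9: empty(A) -> (A=0 B=10 C=11)

Answer: 0 10 11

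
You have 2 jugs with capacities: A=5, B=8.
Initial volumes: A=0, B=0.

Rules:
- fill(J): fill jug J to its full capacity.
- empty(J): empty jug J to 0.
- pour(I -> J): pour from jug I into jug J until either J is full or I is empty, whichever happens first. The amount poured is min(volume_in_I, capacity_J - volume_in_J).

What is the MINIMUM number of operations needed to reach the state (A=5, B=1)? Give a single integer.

BFS from (A=0, B=0). One shortest path:
  1. fill(B) -> (A=0 B=8)
  2. pour(B -> A) -> (A=5 B=3)
  3. empty(A) -> (A=0 B=3)
  4. pour(B -> A) -> (A=3 B=0)
  5. fill(B) -> (A=3 B=8)
  6. pour(B -> A) -> (A=5 B=6)
  7. empty(A) -> (A=0 B=6)
  8. pour(B -> A) -> (A=5 B=1)
Reached target in 8 moves.

Answer: 8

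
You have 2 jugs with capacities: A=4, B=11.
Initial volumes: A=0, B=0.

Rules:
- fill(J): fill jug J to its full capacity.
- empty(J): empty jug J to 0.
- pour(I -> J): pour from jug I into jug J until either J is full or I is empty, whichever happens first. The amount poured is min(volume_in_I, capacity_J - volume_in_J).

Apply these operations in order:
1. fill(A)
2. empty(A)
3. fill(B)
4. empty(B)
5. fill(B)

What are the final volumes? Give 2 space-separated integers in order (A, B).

Step 1: fill(A) -> (A=4 B=0)
Step 2: empty(A) -> (A=0 B=0)
Step 3: fill(B) -> (A=0 B=11)
Step 4: empty(B) -> (A=0 B=0)
Step 5: fill(B) -> (A=0 B=11)

Answer: 0 11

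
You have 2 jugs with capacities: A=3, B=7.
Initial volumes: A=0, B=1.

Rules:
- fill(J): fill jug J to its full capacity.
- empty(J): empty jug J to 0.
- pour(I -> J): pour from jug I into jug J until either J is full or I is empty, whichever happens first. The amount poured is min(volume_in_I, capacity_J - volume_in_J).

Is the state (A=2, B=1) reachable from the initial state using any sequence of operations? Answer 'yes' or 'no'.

Answer: no

Derivation:
BFS explored all 20 reachable states.
Reachable set includes: (0,0), (0,1), (0,2), (0,3), (0,4), (0,5), (0,6), (0,7), (1,0), (1,7), (2,0), (2,7) ...
Target (A=2, B=1) not in reachable set → no.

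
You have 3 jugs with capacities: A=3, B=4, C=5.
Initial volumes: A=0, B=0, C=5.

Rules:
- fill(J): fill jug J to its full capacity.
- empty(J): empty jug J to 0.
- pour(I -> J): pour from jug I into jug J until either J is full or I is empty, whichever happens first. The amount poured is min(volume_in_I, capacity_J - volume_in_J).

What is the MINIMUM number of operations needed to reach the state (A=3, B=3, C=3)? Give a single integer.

Answer: 6

Derivation:
BFS from (A=0, B=0, C=5). One shortest path:
  1. fill(A) -> (A=3 B=0 C=5)
  2. empty(C) -> (A=3 B=0 C=0)
  3. pour(A -> B) -> (A=0 B=3 C=0)
  4. fill(A) -> (A=3 B=3 C=0)
  5. pour(A -> C) -> (A=0 B=3 C=3)
  6. fill(A) -> (A=3 B=3 C=3)
Reached target in 6 moves.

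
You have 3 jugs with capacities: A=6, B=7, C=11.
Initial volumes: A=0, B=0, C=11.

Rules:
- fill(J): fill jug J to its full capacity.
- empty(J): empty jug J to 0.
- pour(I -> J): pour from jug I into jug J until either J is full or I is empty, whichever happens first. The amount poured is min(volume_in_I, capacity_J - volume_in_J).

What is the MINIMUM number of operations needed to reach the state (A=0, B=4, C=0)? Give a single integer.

BFS from (A=0, B=0, C=11). One shortest path:
  1. pour(C -> B) -> (A=0 B=7 C=4)
  2. empty(B) -> (A=0 B=0 C=4)
  3. pour(C -> B) -> (A=0 B=4 C=0)
Reached target in 3 moves.

Answer: 3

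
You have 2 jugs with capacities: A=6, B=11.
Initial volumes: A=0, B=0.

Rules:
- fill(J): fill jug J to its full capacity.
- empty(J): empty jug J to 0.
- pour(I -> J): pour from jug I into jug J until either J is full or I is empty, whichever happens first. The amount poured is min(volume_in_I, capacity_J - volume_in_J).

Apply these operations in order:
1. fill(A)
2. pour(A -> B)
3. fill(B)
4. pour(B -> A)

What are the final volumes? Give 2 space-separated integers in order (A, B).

Answer: 6 5

Derivation:
Step 1: fill(A) -> (A=6 B=0)
Step 2: pour(A -> B) -> (A=0 B=6)
Step 3: fill(B) -> (A=0 B=11)
Step 4: pour(B -> A) -> (A=6 B=5)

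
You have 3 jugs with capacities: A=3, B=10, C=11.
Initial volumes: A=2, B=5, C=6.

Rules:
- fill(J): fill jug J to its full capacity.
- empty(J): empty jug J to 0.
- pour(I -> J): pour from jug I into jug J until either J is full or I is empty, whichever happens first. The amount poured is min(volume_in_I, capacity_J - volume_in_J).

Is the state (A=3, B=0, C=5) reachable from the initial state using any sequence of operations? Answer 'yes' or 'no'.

BFS from (A=2, B=5, C=6):
  1. empty(B) -> (A=2 B=0 C=6)
  2. pour(C -> A) -> (A=3 B=0 C=5)
Target reached → yes.

Answer: yes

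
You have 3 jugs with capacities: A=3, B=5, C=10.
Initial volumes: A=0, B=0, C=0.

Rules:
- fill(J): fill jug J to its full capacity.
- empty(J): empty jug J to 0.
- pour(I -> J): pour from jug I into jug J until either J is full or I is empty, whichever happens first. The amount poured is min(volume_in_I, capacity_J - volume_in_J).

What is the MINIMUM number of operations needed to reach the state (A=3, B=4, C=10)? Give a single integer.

BFS from (A=0, B=0, C=0). One shortest path:
  1. fill(C) -> (A=0 B=0 C=10)
  2. pour(C -> A) -> (A=3 B=0 C=7)
  3. empty(A) -> (A=0 B=0 C=7)
  4. pour(C -> A) -> (A=3 B=0 C=4)
  5. pour(C -> B) -> (A=3 B=4 C=0)
  6. fill(C) -> (A=3 B=4 C=10)
Reached target in 6 moves.

Answer: 6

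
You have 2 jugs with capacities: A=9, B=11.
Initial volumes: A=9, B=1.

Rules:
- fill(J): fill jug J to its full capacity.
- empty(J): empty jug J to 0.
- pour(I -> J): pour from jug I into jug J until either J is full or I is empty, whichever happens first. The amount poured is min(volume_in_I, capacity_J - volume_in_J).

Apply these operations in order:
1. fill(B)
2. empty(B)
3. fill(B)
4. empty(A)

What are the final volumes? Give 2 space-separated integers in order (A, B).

Step 1: fill(B) -> (A=9 B=11)
Step 2: empty(B) -> (A=9 B=0)
Step 3: fill(B) -> (A=9 B=11)
Step 4: empty(A) -> (A=0 B=11)

Answer: 0 11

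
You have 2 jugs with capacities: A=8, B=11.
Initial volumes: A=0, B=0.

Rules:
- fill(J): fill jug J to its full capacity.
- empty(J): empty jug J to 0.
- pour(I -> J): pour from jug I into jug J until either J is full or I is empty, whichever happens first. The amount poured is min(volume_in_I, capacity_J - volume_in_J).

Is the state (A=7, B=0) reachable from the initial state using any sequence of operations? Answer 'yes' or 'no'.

BFS from (A=0, B=0):
  1. fill(A) -> (A=8 B=0)
  2. pour(A -> B) -> (A=0 B=8)
  3. fill(A) -> (A=8 B=8)
  4. pour(A -> B) -> (A=5 B=11)
  5. empty(B) -> (A=5 B=0)
  6. pour(A -> B) -> (A=0 B=5)
  7. fill(A) -> (A=8 B=5)
  8. pour(A -> B) -> (A=2 B=11)
  9. empty(B) -> (A=2 B=0)
  10. pour(A -> B) -> (A=0 B=2)
  11. fill(A) -> (A=8 B=2)
  12. pour(A -> B) -> (A=0 B=10)
  13. fill(A) -> (A=8 B=10)
  14. pour(A -> B) -> (A=7 B=11)
  15. empty(B) -> (A=7 B=0)
Target reached → yes.

Answer: yes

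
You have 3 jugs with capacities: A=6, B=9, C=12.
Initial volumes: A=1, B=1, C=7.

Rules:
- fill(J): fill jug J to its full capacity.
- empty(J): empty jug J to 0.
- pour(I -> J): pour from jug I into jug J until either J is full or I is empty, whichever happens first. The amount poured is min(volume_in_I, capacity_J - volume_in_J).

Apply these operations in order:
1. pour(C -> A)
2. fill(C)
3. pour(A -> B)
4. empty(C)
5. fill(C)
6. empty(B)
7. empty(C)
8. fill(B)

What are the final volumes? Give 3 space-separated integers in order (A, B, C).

Step 1: pour(C -> A) -> (A=6 B=1 C=2)
Step 2: fill(C) -> (A=6 B=1 C=12)
Step 3: pour(A -> B) -> (A=0 B=7 C=12)
Step 4: empty(C) -> (A=0 B=7 C=0)
Step 5: fill(C) -> (A=0 B=7 C=12)
Step 6: empty(B) -> (A=0 B=0 C=12)
Step 7: empty(C) -> (A=0 B=0 C=0)
Step 8: fill(B) -> (A=0 B=9 C=0)

Answer: 0 9 0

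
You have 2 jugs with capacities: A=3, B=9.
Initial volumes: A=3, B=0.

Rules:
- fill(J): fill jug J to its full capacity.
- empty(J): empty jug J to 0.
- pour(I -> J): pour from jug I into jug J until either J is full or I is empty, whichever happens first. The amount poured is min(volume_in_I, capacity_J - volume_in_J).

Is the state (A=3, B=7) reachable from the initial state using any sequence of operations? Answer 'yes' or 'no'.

Answer: no

Derivation:
BFS explored all 8 reachable states.
Reachable set includes: (0,0), (0,3), (0,6), (0,9), (3,0), (3,3), (3,6), (3,9)
Target (A=3, B=7) not in reachable set → no.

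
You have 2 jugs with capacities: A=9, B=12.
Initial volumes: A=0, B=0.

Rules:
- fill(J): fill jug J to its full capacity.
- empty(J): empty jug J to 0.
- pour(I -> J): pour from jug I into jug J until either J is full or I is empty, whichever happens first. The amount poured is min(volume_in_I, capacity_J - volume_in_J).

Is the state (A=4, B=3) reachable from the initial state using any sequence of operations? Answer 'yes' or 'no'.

Answer: no

Derivation:
BFS explored all 14 reachable states.
Reachable set includes: (0,0), (0,3), (0,6), (0,9), (0,12), (3,0), (3,12), (6,0), (6,12), (9,0), (9,3), (9,6) ...
Target (A=4, B=3) not in reachable set → no.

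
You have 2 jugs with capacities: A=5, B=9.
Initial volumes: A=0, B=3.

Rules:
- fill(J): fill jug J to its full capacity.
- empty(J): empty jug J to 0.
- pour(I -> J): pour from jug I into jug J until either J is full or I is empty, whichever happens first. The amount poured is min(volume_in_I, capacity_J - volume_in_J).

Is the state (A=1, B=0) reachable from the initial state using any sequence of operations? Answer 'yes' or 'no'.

Answer: yes

Derivation:
BFS from (A=0, B=3):
  1. fill(A) -> (A=5 B=3)
  2. empty(B) -> (A=5 B=0)
  3. pour(A -> B) -> (A=0 B=5)
  4. fill(A) -> (A=5 B=5)
  5. pour(A -> B) -> (A=1 B=9)
  6. empty(B) -> (A=1 B=0)
Target reached → yes.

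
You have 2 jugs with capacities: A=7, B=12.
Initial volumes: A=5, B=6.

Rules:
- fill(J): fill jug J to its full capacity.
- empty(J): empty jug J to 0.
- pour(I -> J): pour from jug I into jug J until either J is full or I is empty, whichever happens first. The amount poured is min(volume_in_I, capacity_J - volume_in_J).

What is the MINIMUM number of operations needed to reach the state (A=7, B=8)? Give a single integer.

Answer: 7

Derivation:
BFS from (A=5, B=6). One shortest path:
  1. fill(A) -> (A=7 B=6)
  2. pour(A -> B) -> (A=1 B=12)
  3. empty(B) -> (A=1 B=0)
  4. pour(A -> B) -> (A=0 B=1)
  5. fill(A) -> (A=7 B=1)
  6. pour(A -> B) -> (A=0 B=8)
  7. fill(A) -> (A=7 B=8)
Reached target in 7 moves.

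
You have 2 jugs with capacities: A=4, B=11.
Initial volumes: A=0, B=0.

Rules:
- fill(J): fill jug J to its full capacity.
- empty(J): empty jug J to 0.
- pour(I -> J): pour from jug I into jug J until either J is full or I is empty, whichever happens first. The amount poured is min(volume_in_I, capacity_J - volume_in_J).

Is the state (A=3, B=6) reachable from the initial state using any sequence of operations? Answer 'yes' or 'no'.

Answer: no

Derivation:
BFS explored all 30 reachable states.
Reachable set includes: (0,0), (0,1), (0,2), (0,3), (0,4), (0,5), (0,6), (0,7), (0,8), (0,9), (0,10), (0,11) ...
Target (A=3, B=6) not in reachable set → no.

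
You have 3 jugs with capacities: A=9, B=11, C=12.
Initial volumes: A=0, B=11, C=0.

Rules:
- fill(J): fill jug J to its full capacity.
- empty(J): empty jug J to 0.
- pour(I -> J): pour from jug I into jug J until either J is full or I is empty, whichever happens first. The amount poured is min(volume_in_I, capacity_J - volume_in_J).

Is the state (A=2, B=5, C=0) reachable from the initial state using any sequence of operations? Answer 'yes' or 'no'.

BFS from (A=0, B=11, C=0):
  1. fill(A) -> (A=9 B=11 C=0)
  2. pour(A -> C) -> (A=0 B=11 C=9)
  3. pour(B -> A) -> (A=9 B=2 C=9)
  4. pour(A -> C) -> (A=6 B=2 C=12)
  5. empty(C) -> (A=6 B=2 C=0)
  6. pour(A -> C) -> (A=0 B=2 C=6)
  7. pour(B -> A) -> (A=2 B=0 C=6)
  8. fill(B) -> (A=2 B=11 C=6)
  9. pour(B -> C) -> (A=2 B=5 C=12)
  10. empty(C) -> (A=2 B=5 C=0)
Target reached → yes.

Answer: yes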